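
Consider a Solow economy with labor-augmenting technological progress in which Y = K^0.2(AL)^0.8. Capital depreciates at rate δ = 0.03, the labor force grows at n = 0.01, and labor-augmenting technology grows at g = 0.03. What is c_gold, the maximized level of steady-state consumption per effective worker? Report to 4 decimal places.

c_gold ≈ 1.0401

The effective depreciation rate is n + g + δ = 0.01 + 0.03 + 0.03 = 0.07.
At the golden rule the marginal product of capital equals n+g+δ: 0.2·k^(0.2−1) = 0.07. Solving, k_gold = (0.2/0.07)^(1/0.8) ≈ 3.7146.
y_gold = 3.7146^0.2 ≈ 1.3001.
c_gold = y_gold − (n+g+δ)·k_gold = 1.3001 − 0.07·3.7146 ≈ 1.0401.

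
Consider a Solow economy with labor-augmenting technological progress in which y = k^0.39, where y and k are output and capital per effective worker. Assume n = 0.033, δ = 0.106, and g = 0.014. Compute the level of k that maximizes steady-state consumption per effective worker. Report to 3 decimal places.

k_gold ≈ 4.636

n + g + δ = 0.033 + 0.014 + 0.106 = 0.153.
Setting f'(k) = n+g+δ gives 0.39·k^(0.39−1) = 0.153, hence k_gold = (0.39/0.153)^(1/0.61) ≈ 4.6364.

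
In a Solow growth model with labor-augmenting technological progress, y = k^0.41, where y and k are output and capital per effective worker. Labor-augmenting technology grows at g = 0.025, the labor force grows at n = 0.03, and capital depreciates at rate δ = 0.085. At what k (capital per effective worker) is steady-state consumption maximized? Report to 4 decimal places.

n + g + δ = 0.03 + 0.025 + 0.085 = 0.14.
At the golden rule the marginal product of capital equals n+g+δ: 0.41·k^(0.41−1) = 0.14. Solving, k_gold = (0.41/0.14)^(1/0.59) ≈ 6.1793.

k_gold ≈ 6.1793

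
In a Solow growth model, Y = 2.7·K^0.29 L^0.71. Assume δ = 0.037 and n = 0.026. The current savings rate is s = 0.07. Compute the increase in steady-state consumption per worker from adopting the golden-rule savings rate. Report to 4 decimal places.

Δc ≈ 1.4328

Capital per worker breaks even when investment replaces (n + δ)·k; here n + δ = 0.063.
Current steady state (s = 0.07): k* = (0.07·2.7/0.063)^(1/0.71) ≈ 4.6990, y* = 2.7·4.6990^0.29 ≈ 4.2291, c* = (1−0.07)·4.2291 ≈ 3.9330.
Setting f'(k) = n+δ gives 0.29·2.7·k^(0.29−1) = 0.063, hence k_gold = (0.29·2.7/0.063)^(1/0.71) ≈ 34.7887.
y_gold = 2.7·34.7887^0.29 ≈ 7.5575, c_gold = y_gold − 0.063·k_gold ≈ 5.3659.
Gain: Δc = 5.3659 − 3.9330 ≈ 1.4328.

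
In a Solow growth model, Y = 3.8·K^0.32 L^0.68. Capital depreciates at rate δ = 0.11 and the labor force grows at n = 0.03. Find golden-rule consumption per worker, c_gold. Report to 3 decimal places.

Break-even investment rate: n + δ = 0.03 + 0.11 = 0.14.
Maximizing c = f(k) − (n+δ)·k gives f'(k) = n+δ, i.e. 0.32·3.8·k^(0.32−1) = 0.14, so k_gold = (0.32·3.8/0.14)^(1/0.68) ≈ 24.0213.
y_gold = 3.8·24.0213^0.32 ≈ 10.5093.
c_gold = y_gold − (n+δ)·k_gold = 10.5093 − 0.14·24.0213 ≈ 7.1463.

c_gold ≈ 7.146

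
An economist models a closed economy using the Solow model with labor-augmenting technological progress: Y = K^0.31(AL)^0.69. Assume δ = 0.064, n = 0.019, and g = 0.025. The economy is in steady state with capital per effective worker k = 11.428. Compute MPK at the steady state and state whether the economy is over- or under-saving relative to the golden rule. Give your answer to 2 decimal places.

over-saving; MPK ≈ 0.06

Capital per effective worker breaks even when investment replaces (n + g + δ)·k; here n + g + δ = 0.108.
MPK = 0.31·k^(0.31−1) = 0.31·11.428^(-0.69) ≈ 0.0577.
MPK < 0.108, so the economy is dynamically inefficient (over-saving).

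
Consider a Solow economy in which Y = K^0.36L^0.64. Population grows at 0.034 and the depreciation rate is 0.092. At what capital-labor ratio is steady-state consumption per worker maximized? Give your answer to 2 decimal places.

k_gold ≈ 5.16

n + δ = 0.034 + 0.092 = 0.126.
Setting f'(k) = n+δ gives 0.36·k^(0.36−1) = 0.126, hence k_gold = (0.36/0.126)^(1/0.64) ≈ 5.1570.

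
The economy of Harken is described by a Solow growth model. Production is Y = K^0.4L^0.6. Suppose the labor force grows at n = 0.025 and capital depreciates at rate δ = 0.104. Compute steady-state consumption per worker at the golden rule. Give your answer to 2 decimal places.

c_gold ≈ 1.28

n + δ = 0.025 + 0.104 = 0.129.
Setting f'(k) = n+δ gives 0.4·k^(0.4−1) = 0.129, hence k_gold = (0.4/0.129)^(1/0.6) ≈ 6.5935.
y_gold = 6.5935^0.4 ≈ 2.1264.
c_gold = y_gold − (n+δ)·k_gold = 2.1264 − 0.129·6.5935 ≈ 1.2758.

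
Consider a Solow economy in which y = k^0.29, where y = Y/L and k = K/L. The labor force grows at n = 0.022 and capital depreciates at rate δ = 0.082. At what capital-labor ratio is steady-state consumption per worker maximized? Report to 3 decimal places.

k_gold ≈ 4.239

n + δ = 0.022 + 0.082 = 0.104.
At the golden rule the marginal product of capital equals n+δ: 0.29·k^(0.29−1) = 0.104. Solving, k_gold = (0.29/0.104)^(1/0.71) ≈ 4.2391.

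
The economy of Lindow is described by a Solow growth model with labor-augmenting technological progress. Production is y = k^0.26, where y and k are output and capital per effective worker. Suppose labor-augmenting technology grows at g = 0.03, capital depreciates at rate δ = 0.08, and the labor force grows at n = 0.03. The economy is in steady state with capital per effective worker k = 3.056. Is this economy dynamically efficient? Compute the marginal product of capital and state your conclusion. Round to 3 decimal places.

Break-even investment rate: n + g + δ = 0.03 + 0.03 + 0.08 = 0.14.
MPK = 0.26·k^(0.26−1) = 0.26·3.056^(-0.74) ≈ 0.1138.
MPK < 0.14, so the economy is dynamically inefficient (over-saving).

dynamically inefficient; MPK ≈ 0.114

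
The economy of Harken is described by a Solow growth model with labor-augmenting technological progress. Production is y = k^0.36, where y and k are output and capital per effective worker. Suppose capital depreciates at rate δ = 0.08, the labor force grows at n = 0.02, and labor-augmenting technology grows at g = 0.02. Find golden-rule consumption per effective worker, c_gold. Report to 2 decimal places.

c_gold ≈ 1.19

Capital per effective worker breaks even when investment replaces (n + g + δ)·k; here n + g + δ = 0.12.
At the golden rule the marginal product of capital equals n+g+δ: 0.36·k^(0.36−1) = 0.12. Solving, k_gold = (0.36/0.12)^(1/0.64) ≈ 5.5655.
y_gold = 5.5655^0.36 ≈ 1.8552.
c_gold = y_gold − (n+g+δ)·k_gold = 1.8552 − 0.12·5.5655 ≈ 1.1873.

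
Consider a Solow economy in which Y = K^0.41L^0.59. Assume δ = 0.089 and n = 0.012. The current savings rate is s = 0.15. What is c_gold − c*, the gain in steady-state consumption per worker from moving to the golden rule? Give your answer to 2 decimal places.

n + δ = 0.012 + 0.089 = 0.101.
Current steady state (s = 0.15): k* = (0.15/0.101)^(1/0.59) ≈ 1.9549, y* = 1.9549^0.41 ≈ 1.3163, c* = (1−0.15)·1.3163 ≈ 1.1189.
Maximizing c = f(k) − (n+δ)·k gives f'(k) = n+δ, i.e. 0.41·k^(0.41−1) = 0.101, so k_gold = (0.41/0.101)^(1/0.59) ≈ 10.7471.
y_gold = 10.7471^0.41 ≈ 2.6475, c_gold = y_gold − 0.101·k_gold ≈ 1.5620.
Gain: Δc = 1.5620 − 1.1189 ≈ 0.4431.

Δc ≈ 0.44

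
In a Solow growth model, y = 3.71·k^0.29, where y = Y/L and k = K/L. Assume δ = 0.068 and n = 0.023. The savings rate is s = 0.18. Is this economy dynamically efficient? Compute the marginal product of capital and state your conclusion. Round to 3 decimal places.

dynamically efficient; MPK ≈ 0.147

Break-even investment rate: n + δ = 0.023 + 0.068 = 0.091.
Steady-state k*: s·A·k^0.29 = 0.091·k gives k* = (0.18·3.71/0.091)^(1/0.71) ≈ 16.5639.
MPK = 0.29·3.71·16.5639^(-0.71) ≈ 0.1466.
MPK > n+δ = 0.091, so the economy is dynamically efficient (under-saving).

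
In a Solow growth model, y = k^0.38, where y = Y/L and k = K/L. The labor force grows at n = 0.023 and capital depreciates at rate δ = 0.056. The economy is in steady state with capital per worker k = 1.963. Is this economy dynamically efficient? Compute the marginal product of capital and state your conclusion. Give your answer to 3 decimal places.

dynamically efficient; MPK ≈ 0.250

The effective depreciation rate is n + δ = 0.023 + 0.056 = 0.079.
MPK = 0.38·k^(0.38−1) = 0.38·1.963^(-0.62) ≈ 0.2501.
MPK > 0.079, so the economy is dynamically efficient (under-saving).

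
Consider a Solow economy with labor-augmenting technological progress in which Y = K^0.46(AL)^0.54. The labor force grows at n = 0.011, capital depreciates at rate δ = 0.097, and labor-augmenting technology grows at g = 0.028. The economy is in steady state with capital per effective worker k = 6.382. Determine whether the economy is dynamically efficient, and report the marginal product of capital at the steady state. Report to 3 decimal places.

dynamically efficient; MPK ≈ 0.169

Break-even investment rate: n + g + δ = 0.011 + 0.028 + 0.097 = 0.136.
MPK = 0.46·k^(0.46−1) = 0.46·6.382^(-0.54) ≈ 0.1691.
MPK > 0.136, so the economy is dynamically efficient (under-saving).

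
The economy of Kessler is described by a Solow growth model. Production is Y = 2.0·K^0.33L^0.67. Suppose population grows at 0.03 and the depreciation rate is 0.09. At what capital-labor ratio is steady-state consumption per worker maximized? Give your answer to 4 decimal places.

k_gold ≈ 12.7356

n + δ = 0.03 + 0.09 = 0.12.
Golden rule sets MPK = n+δ: 0.33·2.0·k^(0.33−1) = 0.12, so k_gold = (0.33·2.0/0.12)^(1/0.67) ≈ 12.7356.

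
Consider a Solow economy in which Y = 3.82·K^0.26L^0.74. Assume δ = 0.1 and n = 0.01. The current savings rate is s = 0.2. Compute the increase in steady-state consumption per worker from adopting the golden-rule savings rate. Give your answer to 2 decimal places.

Δc ≈ 0.09

The effective depreciation rate is n + δ = 0.01 + 0.1 = 0.11.
Current steady state (s = 0.2): k* = (0.2·3.82/0.11)^(1/0.74) ≈ 13.7225, y* = 3.82·13.7225^0.26 ≈ 7.5474, c* = (1−0.2)·7.5474 ≈ 6.0379.
Setting f'(k) = n+δ gives 0.26·3.82·k^(0.26−1) = 0.11, hence k_gold = (0.26·3.82/0.11)^(1/0.74) ≈ 19.5619.
y_gold = 3.82·19.5619^0.26 ≈ 8.2762, c_gold = y_gold − 0.11·k_gold ≈ 6.1244.
Gain: Δc = 6.1244 − 6.0379 ≈ 0.0865.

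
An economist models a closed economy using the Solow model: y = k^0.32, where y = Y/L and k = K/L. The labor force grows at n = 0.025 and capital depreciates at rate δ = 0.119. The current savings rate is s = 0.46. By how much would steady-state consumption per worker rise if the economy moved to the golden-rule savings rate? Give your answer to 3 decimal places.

Δc ≈ 0.057

Break-even investment rate: n + δ = 0.025 + 0.119 = 0.144.
Current steady state (s = 0.46): k* = (0.46/0.144)^(1/0.68) ≈ 5.5177, y* = 5.5177^0.32 ≈ 1.7273, c* = (1−0.46)·1.7273 ≈ 0.9327.
Setting f'(k) = n+δ gives 0.32·k^(0.32−1) = 0.144, hence k_gold = (0.32/0.144)^(1/0.68) ≈ 3.2358.
y_gold = 3.2358^0.32 ≈ 1.4561, c_gold = y_gold − 0.144·k_gold ≈ 0.9902.
Gain: Δc = 0.9902 − 0.9327 ≈ 0.0574.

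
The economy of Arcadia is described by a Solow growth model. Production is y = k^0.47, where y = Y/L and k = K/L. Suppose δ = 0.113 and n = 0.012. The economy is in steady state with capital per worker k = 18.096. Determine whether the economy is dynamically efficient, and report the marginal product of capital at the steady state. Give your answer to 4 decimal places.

dynamically inefficient; MPK ≈ 0.1013

Capital per worker breaks even when investment replaces (n + δ)·k; here n + δ = 0.125.
MPK = 0.47·k^(0.47−1) = 0.47·18.096^(-0.53) ≈ 0.1013.
MPK < 0.125, so the economy is dynamically inefficient (over-saving).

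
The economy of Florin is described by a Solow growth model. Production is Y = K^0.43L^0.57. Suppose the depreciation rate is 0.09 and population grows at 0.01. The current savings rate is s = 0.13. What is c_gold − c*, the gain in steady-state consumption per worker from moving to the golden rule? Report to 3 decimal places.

Δc ≈ 0.653

Capital per worker breaks even when investment replaces (n + δ)·k; here n + δ = 0.1.
Current steady state (s = 0.13): k* = (0.13/0.1)^(1/0.57) ≈ 1.5845, y* = 1.5845^0.43 ≈ 1.2189, c* = (1−0.13)·1.2189 ≈ 1.0604.
Golden rule sets MPK = n+δ: 0.43·k^(0.43−1) = 0.1, so k_gold = (0.43/0.1)^(1/0.57) ≈ 12.9225.
y_gold = 12.9225^0.43 ≈ 3.0052, c_gold = y_gold − 0.1·k_gold ≈ 1.7130.
Gain: Δc = 1.7130 − 1.0604 ≈ 0.6526.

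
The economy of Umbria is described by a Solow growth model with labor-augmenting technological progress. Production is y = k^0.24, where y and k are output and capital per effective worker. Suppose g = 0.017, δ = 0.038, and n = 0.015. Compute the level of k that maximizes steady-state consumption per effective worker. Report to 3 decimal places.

The effective depreciation rate is n + g + δ = 0.015 + 0.017 + 0.038 = 0.07.
Setting f'(k) = n+g+δ gives 0.24·k^(0.24−1) = 0.07, hence k_gold = (0.24/0.07)^(1/0.76) ≈ 5.0594.

k_gold ≈ 5.059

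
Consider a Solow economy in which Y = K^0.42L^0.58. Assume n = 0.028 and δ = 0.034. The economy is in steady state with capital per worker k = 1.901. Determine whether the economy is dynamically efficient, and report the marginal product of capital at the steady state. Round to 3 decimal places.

dynamically efficient; MPK ≈ 0.289

Break-even investment rate: n + δ = 0.028 + 0.034 = 0.062.
MPK = 0.42·k^(0.42−1) = 0.42·1.901^(-0.58) ≈ 0.2894.
MPK > 0.062, so the economy is dynamically efficient (under-saving).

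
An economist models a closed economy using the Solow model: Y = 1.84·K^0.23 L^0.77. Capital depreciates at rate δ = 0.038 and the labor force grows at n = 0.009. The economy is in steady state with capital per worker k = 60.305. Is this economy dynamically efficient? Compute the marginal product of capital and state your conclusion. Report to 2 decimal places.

Capital per worker breaks even when investment replaces (n + δ)·k; here n + δ = 0.047.
MPK = 0.23·1.84·k^(0.23−1) = 0.23·1.84·60.305^(-0.77) ≈ 0.0180.
MPK < 0.047, so the economy is dynamically inefficient (over-saving).

dynamically inefficient; MPK ≈ 0.02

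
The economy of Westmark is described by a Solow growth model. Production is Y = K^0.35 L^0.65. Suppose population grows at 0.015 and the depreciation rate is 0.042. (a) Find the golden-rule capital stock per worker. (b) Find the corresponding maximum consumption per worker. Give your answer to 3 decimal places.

Break-even investment rate: n + δ = 0.015 + 0.042 = 0.057.
Setting f'(k) = n+δ gives 0.35·k^(0.35−1) = 0.057, hence k_gold = (0.35/0.057)^(1/0.65) ≈ 16.3157.
y_gold = 16.3157^0.35 ≈ 2.6571; c_gold = y_gold − 0.057·k_gold ≈ 1.7271.

(a) k_gold ≈ 16.316; (b) c_gold ≈ 1.727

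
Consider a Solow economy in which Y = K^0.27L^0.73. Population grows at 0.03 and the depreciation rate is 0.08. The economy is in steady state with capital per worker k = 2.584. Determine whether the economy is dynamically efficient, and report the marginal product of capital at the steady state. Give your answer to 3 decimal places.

dynamically efficient; MPK ≈ 0.135

Break-even investment rate: n + δ = 0.03 + 0.08 = 0.11.
MPK = 0.27·k^(0.27−1) = 0.27·2.584^(-0.73) ≈ 0.1350.
MPK > 0.11, so the economy is dynamically efficient (under-saving).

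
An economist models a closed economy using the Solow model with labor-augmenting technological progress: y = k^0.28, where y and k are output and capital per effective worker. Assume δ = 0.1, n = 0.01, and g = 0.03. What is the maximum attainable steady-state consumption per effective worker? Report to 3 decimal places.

c_gold ≈ 0.943

Capital per effective worker breaks even when investment replaces (n + g + δ)·k; here n + g + δ = 0.14.
Golden rule sets MPK = n+g+δ: 0.28·k^(0.28−1) = 0.14, so k_gold = (0.28/0.14)^(1/0.72) ≈ 2.6188.
y_gold = 2.6188^0.28 ≈ 1.3094.
c_gold = y_gold − (n+g+δ)·k_gold = 1.3094 − 0.14·2.6188 ≈ 0.9428.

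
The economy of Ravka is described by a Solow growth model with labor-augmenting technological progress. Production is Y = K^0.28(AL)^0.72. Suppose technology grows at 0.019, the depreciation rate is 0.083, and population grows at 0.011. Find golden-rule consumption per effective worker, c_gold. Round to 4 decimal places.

c_gold ≈ 1.0247

Capital per effective worker breaks even when investment replaces (n + g + δ)·k; here n + g + δ = 0.113.
At the golden rule the marginal product of capital equals n+g+δ: 0.28·k^(0.28−1) = 0.113. Solving, k_gold = (0.28/0.113)^(1/0.72) ≈ 3.5264.
y_gold = 3.5264^0.28 ≈ 1.4232.
c_gold = y_gold − (n+g+δ)·k_gold = 1.4232 − 0.113·3.5264 ≈ 1.0247.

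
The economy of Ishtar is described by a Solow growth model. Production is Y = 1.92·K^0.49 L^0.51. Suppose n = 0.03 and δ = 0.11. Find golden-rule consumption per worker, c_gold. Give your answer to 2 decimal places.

Break-even investment rate: n + δ = 0.03 + 0.11 = 0.14.
At the golden rule the marginal product of capital equals n+δ: 0.49·1.92·k^(0.49−1) = 0.14. Solving, k_gold = (0.49·1.92/0.14)^(1/0.51) ≈ 41.9076.
y_gold = 1.92·41.9076^0.49 ≈ 11.9736.
c_gold = y_gold − (n+δ)·k_gold = 11.9736 − 0.14·41.9076 ≈ 6.1065.

c_gold ≈ 6.11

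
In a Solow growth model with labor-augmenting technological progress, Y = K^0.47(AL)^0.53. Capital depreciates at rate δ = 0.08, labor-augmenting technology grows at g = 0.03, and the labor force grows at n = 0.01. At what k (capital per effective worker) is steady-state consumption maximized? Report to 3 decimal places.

k_gold ≈ 13.143

n + g + δ = 0.01 + 0.03 + 0.08 = 0.12.
Setting f'(k) = n+g+δ gives 0.47·k^(0.47−1) = 0.12, hence k_gold = (0.47/0.12)^(1/0.53) ≈ 13.1435.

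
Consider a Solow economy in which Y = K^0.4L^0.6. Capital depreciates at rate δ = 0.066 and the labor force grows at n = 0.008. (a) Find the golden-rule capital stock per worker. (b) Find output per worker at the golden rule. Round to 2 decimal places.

The effective depreciation rate is n + δ = 0.008 + 0.066 = 0.074.
Golden rule sets MPK = n+δ: 0.4·k^(0.4−1) = 0.074, so k_gold = (0.4/0.074)^(1/0.6) ≈ 16.6487.
y_gold = 16.6487^0.4 ≈ 3.0800.

(a) k_gold ≈ 16.65; (b) y_gold ≈ 3.08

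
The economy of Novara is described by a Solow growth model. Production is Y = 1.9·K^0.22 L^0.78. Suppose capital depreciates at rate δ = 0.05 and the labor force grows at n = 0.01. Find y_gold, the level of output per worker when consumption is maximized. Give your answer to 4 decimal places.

y_gold ≈ 3.2850

n + δ = 0.01 + 0.05 = 0.06.
At the golden rule the marginal product of capital equals n+δ: 0.22·1.9·k^(0.22−1) = 0.06. Solving, k_gold = (0.22·1.9/0.06)^(1/0.78) ≈ 12.0448.
Output: y_gold = 1.9·k_gold^0.22 = 1.9·12.0448^0.22 ≈ 3.2850.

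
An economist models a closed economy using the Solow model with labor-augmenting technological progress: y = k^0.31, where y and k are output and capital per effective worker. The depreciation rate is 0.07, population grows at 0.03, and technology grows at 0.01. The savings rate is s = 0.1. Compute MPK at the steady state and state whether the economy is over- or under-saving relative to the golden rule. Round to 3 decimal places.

under-saving; MPK ≈ 0.341

The effective depreciation rate is n + g + δ = 0.03 + 0.01 + 0.07 = 0.11.
Steady-state k*: s·k^0.31 = 0.11·k gives k* = (0.1/0.11)^(1/0.69) ≈ 0.8710.
MPK = 0.31·0.8710^(-0.69) ≈ 0.3410.
MPK > n+g+δ = 0.11, so the economy is dynamically efficient (under-saving).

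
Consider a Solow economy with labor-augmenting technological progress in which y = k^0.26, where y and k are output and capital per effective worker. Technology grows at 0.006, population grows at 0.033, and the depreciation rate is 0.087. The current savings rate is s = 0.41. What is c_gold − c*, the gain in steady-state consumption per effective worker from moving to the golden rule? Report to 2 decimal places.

n + g + δ = 0.033 + 0.006 + 0.087 = 0.126.
Current steady state (s = 0.41): k* = (0.41/0.126)^(1/0.74) ≈ 4.9255, y* = 4.9255^0.26 ≈ 1.5137, c* = (1−0.41)·1.5137 ≈ 0.8931.
Maximizing c = f(k) − (n+g+δ)·k gives f'(k) = n+g+δ, i.e. 0.26·k^(0.26−1) = 0.126, so k_gold = (0.26/0.126)^(1/0.74) ≈ 2.6616.
y_gold = 2.6616^0.26 ≈ 1.2898, c_gold = y_gold − 0.126·k_gold ≈ 0.9545.
Gain: Δc = 0.9545 − 0.8931 ≈ 0.0614.

Δc ≈ 0.06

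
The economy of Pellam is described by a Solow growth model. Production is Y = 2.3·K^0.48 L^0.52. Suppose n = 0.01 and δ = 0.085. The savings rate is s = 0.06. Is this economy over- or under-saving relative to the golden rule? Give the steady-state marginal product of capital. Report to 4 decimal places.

under-saving; MPK ≈ 0.7600

Break-even investment rate: n + δ = 0.01 + 0.085 = 0.095.
Steady-state k*: s·A·k^0.48 = 0.095·k gives k* = (0.06·2.3/0.095)^(1/0.52) ≈ 2.0504.
MPK = 0.48·2.3·2.0504^(-0.52) ≈ 0.7600.
MPK > n+δ = 0.095, so the economy is dynamically efficient (under-saving).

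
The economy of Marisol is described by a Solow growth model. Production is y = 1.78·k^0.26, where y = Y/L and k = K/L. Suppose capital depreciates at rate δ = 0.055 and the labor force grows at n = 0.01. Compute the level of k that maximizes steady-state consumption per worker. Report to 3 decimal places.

Capital per worker breaks even when investment replaces (n + δ)·k; here n + δ = 0.065.
Setting f'(k) = n+δ gives 0.26·1.78·k^(0.26−1) = 0.065, hence k_gold = (0.26·1.78/0.065)^(1/0.74) ≈ 14.1906.

k_gold ≈ 14.191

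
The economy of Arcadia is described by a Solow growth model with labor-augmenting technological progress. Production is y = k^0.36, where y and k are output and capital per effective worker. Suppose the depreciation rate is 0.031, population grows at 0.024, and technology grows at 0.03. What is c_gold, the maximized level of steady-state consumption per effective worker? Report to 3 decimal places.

Capital per effective worker breaks even when investment replaces (n + g + δ)·k; here n + g + δ = 0.085.
At the golden rule the marginal product of capital equals n+g+δ: 0.36·k^(0.36−1) = 0.085. Solving, k_gold = (0.36/0.085)^(1/0.64) ≈ 9.5391.
y_gold = 9.5391^0.36 ≈ 2.2523.
c_gold = y_gold − (n+g+δ)·k_gold = 2.2523 − 0.085·9.5391 ≈ 1.4415.

c_gold ≈ 1.441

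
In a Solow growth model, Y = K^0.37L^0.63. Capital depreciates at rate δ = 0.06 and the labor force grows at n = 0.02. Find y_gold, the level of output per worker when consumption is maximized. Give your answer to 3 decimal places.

n + δ = 0.02 + 0.06 = 0.08.
Setting f'(k) = n+δ gives 0.37·k^(0.37−1) = 0.08, hence k_gold = (0.37/0.08)^(1/0.63) ≈ 11.3693.
Output: y_gold = k_gold^0.37 = 11.3693^0.37 ≈ 2.4582.

y_gold ≈ 2.458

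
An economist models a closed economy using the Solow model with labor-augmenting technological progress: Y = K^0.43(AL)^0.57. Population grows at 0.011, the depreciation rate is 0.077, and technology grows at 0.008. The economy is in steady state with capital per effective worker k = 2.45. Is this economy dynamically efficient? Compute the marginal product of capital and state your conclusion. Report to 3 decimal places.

dynamically efficient; MPK ≈ 0.258

Capital per effective worker breaks even when investment replaces (n + g + δ)·k; here n + g + δ = 0.096.
MPK = 0.43·k^(0.43−1) = 0.43·2.45^(-0.57) ≈ 0.2580.
MPK > 0.096, so the economy is dynamically efficient (under-saving).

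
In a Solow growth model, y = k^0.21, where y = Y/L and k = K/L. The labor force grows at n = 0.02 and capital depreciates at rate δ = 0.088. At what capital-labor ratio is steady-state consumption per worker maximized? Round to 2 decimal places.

n + δ = 0.02 + 0.088 = 0.108.
Maximizing c = f(k) − (n+δ)·k gives f'(k) = n+δ, i.e. 0.21·k^(0.21−1) = 0.108, so k_gold = (0.21/0.108)^(1/0.79) ≈ 2.3204.

k_gold ≈ 2.32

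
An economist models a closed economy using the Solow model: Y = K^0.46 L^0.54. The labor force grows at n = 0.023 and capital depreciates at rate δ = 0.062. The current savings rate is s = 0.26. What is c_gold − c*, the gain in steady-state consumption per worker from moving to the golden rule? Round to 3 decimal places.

Δc ≈ 0.358

The effective depreciation rate is n + δ = 0.023 + 0.062 = 0.085.
Current steady state (s = 0.26): k* = (0.26/0.085)^(1/0.54) ≈ 7.9282, y* = 7.9282^0.46 ≈ 2.5919, c* = (1−0.26)·2.5919 ≈ 1.9180.
At the golden rule the marginal product of capital equals n+δ: 0.46·k^(0.46−1) = 0.085. Solving, k_gold = (0.46/0.085)^(1/0.54) ≈ 22.8053.
y_gold = 22.8053^0.46 ≈ 4.2140, c_gold = y_gold − 0.085·k_gold ≈ 2.2756.
Gain: Δc = 2.2756 − 1.9180 ≈ 0.3576.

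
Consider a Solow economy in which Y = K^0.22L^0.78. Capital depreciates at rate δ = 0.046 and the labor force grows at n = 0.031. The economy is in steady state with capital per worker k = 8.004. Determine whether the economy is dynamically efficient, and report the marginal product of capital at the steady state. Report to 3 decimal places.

Capital per worker breaks even when investment replaces (n + δ)·k; here n + δ = 0.077.
MPK = 0.22·k^(0.22−1) = 0.22·8.004^(-0.78) ≈ 0.0434.
MPK < 0.077, so the economy is dynamically inefficient (over-saving).

dynamically inefficient; MPK ≈ 0.043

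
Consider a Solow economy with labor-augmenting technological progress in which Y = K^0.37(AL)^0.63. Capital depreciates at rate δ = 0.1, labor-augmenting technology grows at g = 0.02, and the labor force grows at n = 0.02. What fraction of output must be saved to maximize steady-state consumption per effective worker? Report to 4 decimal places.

s_gold = 0.3700

n + g + δ = 0.02 + 0.02 + 0.1 = 0.14.
At the golden rule MPK = n+g+δ, and in any Cobb-Douglas steady state s = (n+g+δ)·k/y = MPK·k/y = capital's share 0.37.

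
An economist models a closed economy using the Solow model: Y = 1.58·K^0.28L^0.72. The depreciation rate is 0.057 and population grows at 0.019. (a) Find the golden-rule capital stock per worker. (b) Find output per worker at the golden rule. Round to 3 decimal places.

(a) k_gold ≈ 11.548; (b) y_gold ≈ 3.134

Capital per worker breaks even when investment replaces (n + δ)·k; here n + δ = 0.076.
Golden rule sets MPK = n+δ: 0.28·1.58·k^(0.28−1) = 0.076, so k_gold = (0.28·1.58/0.076)^(1/0.72) ≈ 11.5479.
y_gold = 1.58·11.5479^0.28 ≈ 3.1344.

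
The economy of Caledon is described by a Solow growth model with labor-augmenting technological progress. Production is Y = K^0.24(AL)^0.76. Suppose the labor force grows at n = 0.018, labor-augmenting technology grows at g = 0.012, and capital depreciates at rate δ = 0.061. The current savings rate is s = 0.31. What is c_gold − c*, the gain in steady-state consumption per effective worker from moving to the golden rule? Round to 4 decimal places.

The effective depreciation rate is n + g + δ = 0.018 + 0.012 + 0.061 = 0.091.
Current steady state (s = 0.31): k* = (0.31/0.091)^(1/0.76) ≈ 5.0167, y* = 5.0167^0.24 ≈ 1.4727, c* = (1−0.31)·1.4727 ≈ 1.0161.
Setting f'(k) = n+g+δ gives 0.24·k^(0.24−1) = 0.091, hence k_gold = (0.24/0.091)^(1/0.76) ≈ 3.5824.
y_gold = 3.5824^0.24 ≈ 1.3583, c_gold = y_gold − 0.091·k_gold ≈ 1.0323.
Gain: Δc = 1.0323 − 1.0161 ≈ 0.0162.

Δc ≈ 0.0162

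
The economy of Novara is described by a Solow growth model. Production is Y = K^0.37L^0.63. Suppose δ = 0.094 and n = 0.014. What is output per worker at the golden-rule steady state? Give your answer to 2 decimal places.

y_gold ≈ 2.06

n + δ = 0.014 + 0.094 = 0.108.
Maximizing c = f(k) − (n+δ)·k gives f'(k) = n+δ, i.e. 0.37·k^(0.37−1) = 0.108, so k_gold = (0.37/0.108)^(1/0.63) ≈ 7.0608.
Output: y_gold = k_gold^0.37 = 7.0608^0.37 ≈ 2.0610.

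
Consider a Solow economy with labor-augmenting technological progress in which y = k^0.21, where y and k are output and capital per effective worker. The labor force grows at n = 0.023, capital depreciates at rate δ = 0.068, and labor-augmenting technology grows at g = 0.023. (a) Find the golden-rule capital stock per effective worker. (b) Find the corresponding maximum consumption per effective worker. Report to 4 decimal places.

n + g + δ = 0.023 + 0.023 + 0.068 = 0.114.
Setting f'(k) = n+g+δ gives 0.21·k^(0.21−1) = 0.114, hence k_gold = (0.21/0.114)^(1/0.79) ≈ 2.1669.
y_gold = 2.1669^0.21 ≈ 1.1763; c_gold = y_gold − 0.114·k_gold ≈ 0.9293.

(a) k_gold ≈ 2.1669; (b) c_gold ≈ 0.9293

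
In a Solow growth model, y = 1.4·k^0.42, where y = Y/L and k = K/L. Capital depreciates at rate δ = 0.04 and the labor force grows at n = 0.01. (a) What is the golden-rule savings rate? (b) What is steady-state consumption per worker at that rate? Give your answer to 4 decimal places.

(a) s_gold = 0.4200; (b) c_gold ≈ 4.8381

n + δ = 0.01 + 0.04 = 0.05.
For Cobb-Douglas, s_gold equals capital's share: s_gold = 0.42.
At the golden rule the marginal product of capital equals n+δ: 0.42·1.4·k^(0.42−1) = 0.05. Solving, k_gold = (0.42·1.4/0.05)^(1/0.58) ≈ 70.0696.
y_gold = 1.4·70.0696^0.42 ≈ 8.3416; c_gold = (1−0.42)·y_gold ≈ 4.8381.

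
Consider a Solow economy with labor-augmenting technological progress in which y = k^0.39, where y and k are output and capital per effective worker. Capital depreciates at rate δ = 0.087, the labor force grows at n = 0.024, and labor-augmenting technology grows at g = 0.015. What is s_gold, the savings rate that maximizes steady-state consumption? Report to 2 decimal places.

s_gold = 0.39

Break-even investment rate: n + g + δ = 0.024 + 0.015 + 0.087 = 0.126.
At the golden rule MPK = n+g+δ, and in any Cobb-Douglas steady state s = (n+g+δ)·k/y = MPK·k/y = capital's share 0.39.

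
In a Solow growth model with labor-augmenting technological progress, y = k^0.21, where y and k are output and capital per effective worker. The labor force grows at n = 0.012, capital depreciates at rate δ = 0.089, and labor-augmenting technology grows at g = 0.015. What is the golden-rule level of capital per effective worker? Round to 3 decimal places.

k_gold ≈ 2.120

Break-even investment rate: n + g + δ = 0.012 + 0.015 + 0.089 = 0.116.
At the golden rule the marginal product of capital equals n+g+δ: 0.21·k^(0.21−1) = 0.116. Solving, k_gold = (0.21/0.116)^(1/0.79) ≈ 2.1197.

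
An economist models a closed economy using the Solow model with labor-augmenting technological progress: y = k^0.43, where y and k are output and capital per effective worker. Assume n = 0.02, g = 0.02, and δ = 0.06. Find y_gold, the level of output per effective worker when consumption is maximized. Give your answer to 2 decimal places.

n + g + δ = 0.02 + 0.02 + 0.06 = 0.1.
At the golden rule the marginal product of capital equals n+g+δ: 0.43·k^(0.43−1) = 0.1. Solving, k_gold = (0.43/0.1)^(1/0.57) ≈ 12.9225.
Output: y_gold = k_gold^0.43 = 12.9225^0.43 ≈ 3.0052.

y_gold ≈ 3.01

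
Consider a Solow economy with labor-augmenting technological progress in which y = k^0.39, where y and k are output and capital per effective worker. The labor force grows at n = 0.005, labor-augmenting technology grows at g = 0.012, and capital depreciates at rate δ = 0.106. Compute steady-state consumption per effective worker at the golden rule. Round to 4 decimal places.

The effective depreciation rate is n + g + δ = 0.005 + 0.012 + 0.106 = 0.123.
Setting f'(k) = n+g+δ gives 0.39·k^(0.39−1) = 0.123, hence k_gold = (0.39/0.123)^(1/0.61) ≈ 6.6309.
y_gold = 6.6309^0.39 ≈ 2.0913.
c_gold = y_gold − (n+g+δ)·k_gold = 2.0913 − 0.123·6.6309 ≈ 1.2757.

c_gold ≈ 1.2757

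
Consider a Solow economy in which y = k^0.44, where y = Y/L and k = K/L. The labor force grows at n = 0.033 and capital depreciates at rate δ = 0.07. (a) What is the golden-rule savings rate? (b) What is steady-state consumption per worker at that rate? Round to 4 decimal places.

(a) s_gold = 0.4400; (b) c_gold ≈ 1.7526

Capital per worker breaks even when investment replaces (n + δ)·k; here n + δ = 0.103.
For Cobb-Douglas, s_gold equals capital's share: s_gold = 0.44.
At the golden rule the marginal product of capital equals n+δ: 0.44·k^(0.44−1) = 0.103. Solving, k_gold = (0.44/0.103)^(1/0.56) ≈ 13.3690.
y_gold = 13.3690^0.44 ≈ 3.1296; c_gold = (1−0.44)·y_gold ≈ 1.7526.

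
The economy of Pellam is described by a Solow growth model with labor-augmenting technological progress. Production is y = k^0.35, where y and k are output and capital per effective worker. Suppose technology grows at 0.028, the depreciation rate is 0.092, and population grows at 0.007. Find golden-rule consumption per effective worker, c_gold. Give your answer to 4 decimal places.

n + g + δ = 0.007 + 0.028 + 0.092 = 0.127.
Golden rule sets MPK = n+g+δ: 0.35·k^(0.35−1) = 0.127, so k_gold = (0.35/0.127)^(1/0.65) ≈ 4.7570.
y_gold = 4.7570^0.35 ≈ 1.7261.
c_gold = y_gold − (n+g+δ)·k_gold = 1.7261 − 0.127·4.7570 ≈ 1.1220.

c_gold ≈ 1.1220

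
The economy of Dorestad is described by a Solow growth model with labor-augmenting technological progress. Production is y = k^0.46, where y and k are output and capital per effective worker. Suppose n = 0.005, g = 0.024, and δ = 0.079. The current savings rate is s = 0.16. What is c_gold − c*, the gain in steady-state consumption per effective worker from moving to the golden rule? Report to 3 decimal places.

Capital per effective worker breaks even when investment replaces (n + g + δ)·k; here n + g + δ = 0.108.
Current steady state (s = 0.16): k* = (0.16/0.108)^(1/0.54) ≈ 2.0706, y* = 2.0706^0.46 ≈ 1.3977, c* = (1−0.16)·1.3977 ≈ 1.1741.
Golden rule sets MPK = n+g+δ: 0.46·k^(0.46−1) = 0.108, so k_gold = (0.46/0.108)^(1/0.54) ≈ 14.6364.
y_gold = 14.6364^0.46 ≈ 3.4364, c_gold = y_gold − 0.108·k_gold ≈ 1.8556.
Gain: Δc = 1.8556 − 1.1741 ≈ 0.6816.

Δc ≈ 0.682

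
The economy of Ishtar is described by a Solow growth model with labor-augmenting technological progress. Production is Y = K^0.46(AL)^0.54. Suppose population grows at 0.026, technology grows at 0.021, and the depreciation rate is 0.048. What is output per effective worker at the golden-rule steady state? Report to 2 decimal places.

Break-even investment rate: n + g + δ = 0.026 + 0.021 + 0.048 = 0.095.
At the golden rule the marginal product of capital equals n+g+δ: 0.46·k^(0.46−1) = 0.095. Solving, k_gold = (0.46/0.095)^(1/0.54) ≈ 18.5602.
Output: y_gold = k_gold^0.46 = 18.5602^0.46 ≈ 3.8331.

y_gold ≈ 3.83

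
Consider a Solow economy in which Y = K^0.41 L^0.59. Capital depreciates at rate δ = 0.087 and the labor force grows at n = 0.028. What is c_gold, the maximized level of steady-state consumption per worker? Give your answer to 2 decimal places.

c_gold ≈ 1.43

The effective depreciation rate is n + δ = 0.028 + 0.087 = 0.115.
Maximizing c = f(k) − (n+δ)·k gives f'(k) = n+δ, i.e. 0.41·k^(0.41−1) = 0.115, so k_gold = (0.41/0.115)^(1/0.59) ≈ 8.6246.
y_gold = 8.6246^0.41 ≈ 2.4191.
c_gold = y_gold − (n+δ)·k_gold = 2.4191 − 0.115·8.6246 ≈ 1.4273.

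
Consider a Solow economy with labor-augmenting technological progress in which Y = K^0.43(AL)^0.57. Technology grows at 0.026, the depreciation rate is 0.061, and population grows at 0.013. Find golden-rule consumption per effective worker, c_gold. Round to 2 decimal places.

c_gold ≈ 1.71

Capital per effective worker breaks even when investment replaces (n + g + δ)·k; here n + g + δ = 0.1.
Setting f'(k) = n+g+δ gives 0.43·k^(0.43−1) = 0.1, hence k_gold = (0.43/0.1)^(1/0.57) ≈ 12.9225.
y_gold = 12.9225^0.43 ≈ 3.0052.
c_gold = y_gold − (n+g+δ)·k_gold = 3.0052 − 0.1·12.9225 ≈ 1.7130.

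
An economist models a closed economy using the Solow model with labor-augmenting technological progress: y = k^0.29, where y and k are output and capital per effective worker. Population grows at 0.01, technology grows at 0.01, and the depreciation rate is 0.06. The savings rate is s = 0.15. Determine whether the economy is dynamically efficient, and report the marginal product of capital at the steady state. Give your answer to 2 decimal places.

dynamically efficient; MPK ≈ 0.15

Capital per effective worker breaks even when investment replaces (n + g + δ)·k; here n + g + δ = 0.08.
Steady-state k*: s·k^0.29 = 0.08·k gives k* = (0.15/0.08)^(1/0.71) ≈ 2.4239.
MPK = 0.29·2.4239^(-0.71) ≈ 0.1547.
MPK > n+g+δ = 0.08, so the economy is dynamically efficient (under-saving).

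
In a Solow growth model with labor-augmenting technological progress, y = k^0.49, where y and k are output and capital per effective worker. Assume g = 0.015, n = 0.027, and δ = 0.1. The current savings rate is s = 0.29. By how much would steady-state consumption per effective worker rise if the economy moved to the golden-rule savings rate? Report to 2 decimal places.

Δc ≈ 0.27

n + g + δ = 0.027 + 0.015 + 0.1 = 0.142.
Current steady state (s = 0.29): k* = (0.29/0.142)^(1/0.51) ≈ 4.0556, y* = 4.0556^0.49 ≈ 1.9859, c* = (1−0.29)·1.9859 ≈ 1.4100.
At the golden rule the marginal product of capital equals n+g+δ: 0.49·k^(0.49−1) = 0.142. Solving, k_gold = (0.49/0.142)^(1/0.51) ≈ 11.3428.
y_gold = 11.3428^0.49 ≈ 3.2871, c_gold = y_gold − 0.142·k_gold ≈ 1.6764.
Gain: Δc = 1.6764 − 1.4100 ≈ 0.2665.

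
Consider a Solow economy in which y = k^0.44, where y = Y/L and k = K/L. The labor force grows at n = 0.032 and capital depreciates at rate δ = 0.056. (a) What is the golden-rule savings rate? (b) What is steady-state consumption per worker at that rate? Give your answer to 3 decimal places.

(a) s_gold = 0.440; (b) c_gold ≈ 1.983

n + δ = 0.032 + 0.056 = 0.088.
For Cobb-Douglas, s_gold equals capital's share: s_gold = 0.44.
Golden rule sets MPK = n+δ: 0.44·k^(0.44−1) = 0.088, so k_gold = (0.44/0.088)^(1/0.56) ≈ 17.7076.
y_gold = 17.7076^0.44 ≈ 3.5415; c_gold = (1−0.44)·y_gold ≈ 1.9833.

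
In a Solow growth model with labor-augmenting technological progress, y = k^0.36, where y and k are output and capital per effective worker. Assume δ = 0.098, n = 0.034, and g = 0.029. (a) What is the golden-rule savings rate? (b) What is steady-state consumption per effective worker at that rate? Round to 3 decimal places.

Break-even investment rate: n + g + δ = 0.034 + 0.029 + 0.098 = 0.161.
For Cobb-Douglas, s_gold equals capital's share: s_gold = 0.36.
Setting f'(k) = n+g+δ gives 0.36·k^(0.36−1) = 0.161, hence k_gold = (0.36/0.161)^(1/0.64) ≈ 3.5161.
y_gold = 3.5161^0.36 ≈ 1.5725; c_gold = (1−0.36)·y_gold ≈ 1.0064.

(a) s_gold = 0.360; (b) c_gold ≈ 1.006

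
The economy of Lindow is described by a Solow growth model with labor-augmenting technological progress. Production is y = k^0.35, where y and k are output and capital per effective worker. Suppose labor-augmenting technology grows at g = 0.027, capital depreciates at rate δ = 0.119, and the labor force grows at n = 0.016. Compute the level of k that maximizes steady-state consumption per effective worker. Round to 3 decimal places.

k_gold ≈ 3.271

n + g + δ = 0.016 + 0.027 + 0.119 = 0.162.
Setting f'(k) = n+g+δ gives 0.35·k^(0.35−1) = 0.162, hence k_gold = (0.35/0.162)^(1/0.65) ≈ 3.2711.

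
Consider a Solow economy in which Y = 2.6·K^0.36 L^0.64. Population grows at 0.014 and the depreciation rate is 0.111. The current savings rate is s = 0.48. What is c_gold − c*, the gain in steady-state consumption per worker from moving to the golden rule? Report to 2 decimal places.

Capital per worker breaks even when investment replaces (n + δ)·k; here n + δ = 0.125.
Current steady state (s = 0.48): k* = (0.48·2.6/0.125)^(1/0.64) ≈ 36.4262, y* = 2.6·36.4262^0.36 ≈ 9.4860, c* = (1−0.48)·9.4860 ≈ 4.9327.
Golden rule sets MPK = n+δ: 0.36·2.6·k^(0.36−1) = 0.125, so k_gold = (0.36·2.6/0.125)^(1/0.64) ≈ 23.2379.
y_gold = 2.6·23.2379^0.36 ≈ 8.0687, c_gold = y_gold − 0.125·k_gold ≈ 5.1640.
Gain: Δc = 5.1640 − 4.9327 ≈ 0.2313.

Δc ≈ 0.23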